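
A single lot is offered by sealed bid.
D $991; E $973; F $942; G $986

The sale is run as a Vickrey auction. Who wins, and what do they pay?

Vickrey auction: the highest bidder wins and pays the second-highest bid.
Bids in order: 991 (D) > 986 (G) > 973 (E) > 942 (F)
D wins with the highest bid; price is set by the runner-up at $986.

D pays $986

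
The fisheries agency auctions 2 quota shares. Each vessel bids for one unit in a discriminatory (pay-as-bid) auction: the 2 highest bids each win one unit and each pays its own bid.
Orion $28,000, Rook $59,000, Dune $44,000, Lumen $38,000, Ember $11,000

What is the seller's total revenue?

Sorting: 59,000 (Rook), 44,000 (Dune), 38,000 (Lumen), 28,000 (Orion), …
Winners (2 units): Rook, Dune.
Total revenue = 59,000 + 44,000 = $103,000.

Total revenue: $103,000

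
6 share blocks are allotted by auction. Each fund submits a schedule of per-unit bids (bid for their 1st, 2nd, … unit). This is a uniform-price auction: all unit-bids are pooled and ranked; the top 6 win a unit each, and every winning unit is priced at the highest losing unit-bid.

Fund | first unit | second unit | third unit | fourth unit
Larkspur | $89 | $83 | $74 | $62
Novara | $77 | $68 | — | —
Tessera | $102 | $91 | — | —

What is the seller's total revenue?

Merging the schedules and taking the best 6: 102 (Tessera-1), 91 (Tessera-2), 89 (Larkspur-1), 83 (Larkspur-2), 77 (Novara-1), 74 (Larkspur-3)
First bid not allocated: $68.
Allocation: Larkspur 3, Novara 1, Tessera 2. Every unit priced at $68.
Revenue = 6 × 68 = $408.

Total revenue: $408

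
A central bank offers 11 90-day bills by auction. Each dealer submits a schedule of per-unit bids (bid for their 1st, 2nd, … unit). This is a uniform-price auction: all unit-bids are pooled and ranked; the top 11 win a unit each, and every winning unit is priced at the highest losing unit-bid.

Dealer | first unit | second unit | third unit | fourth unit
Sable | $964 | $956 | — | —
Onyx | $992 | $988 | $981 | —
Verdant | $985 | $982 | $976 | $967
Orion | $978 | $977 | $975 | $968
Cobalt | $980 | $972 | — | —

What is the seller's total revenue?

Total revenue: $10,648

All unit-bids, highest first — top 11: 992 (Onyx-1), 988 (Onyx-2), 985 (Verdant-1), 982 (Verdant-2), 981 (Onyx-3), 980 (Cobalt-1), 978 (Orion-1), 977 (Orion-2), 976 (Verdant-3), 975 (Orion-3), 972 (Cobalt-2)
The (k+1)-th unit-bid is $968.
Allocation: Cobalt 2, Onyx 3, Orion 3, Verdant 3. Every unit priced at $968.
Revenue = 11 × 968 = $10,648.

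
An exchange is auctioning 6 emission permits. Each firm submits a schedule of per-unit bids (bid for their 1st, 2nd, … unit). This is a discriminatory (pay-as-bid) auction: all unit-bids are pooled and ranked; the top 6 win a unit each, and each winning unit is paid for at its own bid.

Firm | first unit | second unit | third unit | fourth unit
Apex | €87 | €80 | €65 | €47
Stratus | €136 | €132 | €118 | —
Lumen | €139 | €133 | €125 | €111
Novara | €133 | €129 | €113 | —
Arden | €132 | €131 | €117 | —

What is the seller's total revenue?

Total revenue: €805

Merging the schedules and taking the best 6: 139 (Lumen-1), 136 (Stratus-1), 133 (Lumen-2), 133 (Novara-1), 132 (Stratus-2), 132 (Arden-1)
Next rejected bid: €131 (not a price — pay-as-bid).
Each winning unit pays its own bid.
Revenue = 139 + 136 + 133 + 133 + 132 + 132 = €805.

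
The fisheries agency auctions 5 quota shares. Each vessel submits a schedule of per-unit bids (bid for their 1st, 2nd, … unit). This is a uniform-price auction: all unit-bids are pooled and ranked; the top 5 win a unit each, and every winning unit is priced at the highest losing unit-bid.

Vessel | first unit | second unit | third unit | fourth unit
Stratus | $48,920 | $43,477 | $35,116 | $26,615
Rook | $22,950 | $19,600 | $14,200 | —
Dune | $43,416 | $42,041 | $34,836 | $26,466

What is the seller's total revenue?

Total revenue: $174,180

Pooled unit-bids ranked (top 5): 48,920 (Stratus-1), 43,477 (Stratus-2), 43,416 (Dune-1), 42,041 (Dune-2), 35,116 (Stratus-3)
Highest rejected unit-bid = $34,836.
Allocation: Dune 2, Stratus 3. Every unit priced at $34,836.
Revenue = 5 × 34,836 = $174,180.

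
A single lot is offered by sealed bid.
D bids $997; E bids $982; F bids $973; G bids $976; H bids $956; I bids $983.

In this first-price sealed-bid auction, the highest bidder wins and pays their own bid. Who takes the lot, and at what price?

First-price sealed-bid auction: the highest bidder wins and pays their own bid.
Bids in order: 997 (D) > 983 (I) > 982 (E) > 976 (G) > 973 (F) > 956 (H)
First-price: D pays what they bid, $997.

D pays $997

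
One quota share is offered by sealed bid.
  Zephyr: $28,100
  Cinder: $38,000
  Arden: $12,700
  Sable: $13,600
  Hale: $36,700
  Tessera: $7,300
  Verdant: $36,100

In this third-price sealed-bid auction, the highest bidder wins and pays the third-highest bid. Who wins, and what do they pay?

Rule: the highest bidder wins and pays the third-highest bid.
Bids in order: 38,000 (Cinder) > 36,700 (Hale) > 36,100 (Verdant) > 28,100 (Zephyr) > 13,600 (Sable) > 12,700 (Arden) > …
Cinder is highest; pays the third-highest bid, $36,100.

Cinder pays $36,100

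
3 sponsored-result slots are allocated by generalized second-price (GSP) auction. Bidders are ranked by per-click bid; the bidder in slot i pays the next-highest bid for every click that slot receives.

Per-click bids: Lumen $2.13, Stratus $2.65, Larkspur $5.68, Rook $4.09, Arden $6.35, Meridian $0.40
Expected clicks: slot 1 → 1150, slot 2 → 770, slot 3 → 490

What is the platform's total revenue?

Sorting advertisers: $6.35 (Arden) > $5.68 (Larkspur) > $4.09 (Rook) > $2.65 (Stratus) > …
Slot 1: Arden pays $5.68 × 1150 = $6532.00
Slot 2: Larkspur pays $4.09 × 770 = $3149.30
Slot 3: Rook pays $2.65 × 490 = $1298.50
Total = $10979.80

Total revenue: $10979.80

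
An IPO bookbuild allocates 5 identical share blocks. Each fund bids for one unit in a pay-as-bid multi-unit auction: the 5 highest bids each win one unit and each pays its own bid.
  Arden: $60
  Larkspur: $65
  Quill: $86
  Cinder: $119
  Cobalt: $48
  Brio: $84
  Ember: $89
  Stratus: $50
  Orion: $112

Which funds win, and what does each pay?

Bids ranked high→low: 119 (Cinder), 112 (Orion), 89 (Ember), 86 (Quill), 84 (Brio), 65 (Larkspur), 60 (Arden), …
Winners (5 units): Cinder, Orion, Ember, Quill, Brio.
Each winner pays its own bid: Cinder $119, Orion $112, Ember $89, Quill $86, Brio $84.

Cinder $119, Orion $112, Ember $89, Quill $86, Brio $84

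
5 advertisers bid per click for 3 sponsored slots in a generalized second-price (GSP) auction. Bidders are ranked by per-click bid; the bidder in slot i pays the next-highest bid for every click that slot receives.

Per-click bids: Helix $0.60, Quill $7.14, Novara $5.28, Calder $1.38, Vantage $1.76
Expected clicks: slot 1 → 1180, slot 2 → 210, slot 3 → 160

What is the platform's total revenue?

Total revenue: $6820.80

Ranked by bid: $7.14 (Quill) > $5.28 (Novara) > $1.76 (Vantage) > $1.38 (Calder) > …
Slot 1: Quill pays $5.28 × 1180 = $6230.40
Slot 2: Novara pays $1.76 × 210 = $369.60
Slot 3: Vantage pays $1.38 × 160 = $220.80
Total = $6820.80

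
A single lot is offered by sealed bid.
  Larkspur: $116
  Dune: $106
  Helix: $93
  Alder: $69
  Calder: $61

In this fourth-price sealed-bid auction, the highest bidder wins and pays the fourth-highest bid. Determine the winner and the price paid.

Rule: the highest bidder wins and pays the fourth-highest bid.
Bids in order: 116 (Larkspur) > 106 (Dune) > 93 (Helix) > 69 (Alder) > 61 (Calder)
Larkspur wins; payment is bid #4 in the ranking = $69.

Larkspur pays $69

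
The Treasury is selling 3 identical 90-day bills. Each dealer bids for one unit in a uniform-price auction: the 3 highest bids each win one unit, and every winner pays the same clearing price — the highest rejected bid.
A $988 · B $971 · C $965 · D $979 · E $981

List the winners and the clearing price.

Sorting: 988 (A), 981 (E), 979 (D), 971 (B), 965 (C)
Winners (3 units): A, E, D.
Highest unsuccessful bid: $971 → clearing price.

A, E, D; each pays $971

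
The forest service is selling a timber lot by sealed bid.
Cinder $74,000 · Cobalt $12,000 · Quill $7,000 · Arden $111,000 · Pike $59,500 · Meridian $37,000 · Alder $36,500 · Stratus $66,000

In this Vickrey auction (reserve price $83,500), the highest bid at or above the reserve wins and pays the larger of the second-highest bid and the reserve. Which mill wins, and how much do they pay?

Arden pays $83,500

Vickrey auction (reserve price $83,500): the highest bid at or above the reserve wins and pays the larger of the second-highest bid and the reserve.
Bids ranked: 111,000 (Arden) > 74,000 (Cinder) > 66,000 (Stratus) > 59,500 (Pike) > 37,000 (Meridian) > 36,500 (Alder) > …
Arden has the top bid at or above the reserve ($111,000).
Second-highest bid $74,000 is below the reserve $83,500, so the reserve binds → payment $83,500.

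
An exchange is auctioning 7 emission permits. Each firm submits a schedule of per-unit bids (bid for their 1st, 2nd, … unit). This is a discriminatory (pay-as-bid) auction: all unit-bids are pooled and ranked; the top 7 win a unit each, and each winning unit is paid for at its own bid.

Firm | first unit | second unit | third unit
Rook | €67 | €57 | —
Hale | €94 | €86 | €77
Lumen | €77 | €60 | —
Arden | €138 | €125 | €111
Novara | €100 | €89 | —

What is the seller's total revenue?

Pooled unit-bids ranked (top 7): 138 (Arden-1), 125 (Arden-2), 111 (Arden-3), 100 (Novara-1), 94 (Hale-1), 89 (Novara-2), 86 (Hale-2)
Next rejected bid: €77 (not a price — pay-as-bid).
Each winning unit pays its own bid.
Revenue = 138 + 125 + 111 + 100 + 94 + 89 + 86 = €743.

Total revenue: €743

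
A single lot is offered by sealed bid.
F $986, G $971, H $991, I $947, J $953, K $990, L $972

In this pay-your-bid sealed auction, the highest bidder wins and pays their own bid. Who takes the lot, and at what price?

H pays $991

Pay-your-bid sealed auction: the highest bidder wins and pays their own bid.
Bids in order: 991 (H) > 990 (K) > 986 (F) > 972 (L) > 971 (G) > 953 (J) > …
First-price: H pays what they bid, $991.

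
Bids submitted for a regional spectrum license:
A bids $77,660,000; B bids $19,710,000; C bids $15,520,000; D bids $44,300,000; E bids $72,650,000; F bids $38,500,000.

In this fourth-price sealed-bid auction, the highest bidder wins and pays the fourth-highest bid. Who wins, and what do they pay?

Rule: the highest bidder wins and pays the fourth-highest bid.
Bids in order: 77,660,000 (A) > 72,650,000 (E) > 44,300,000 (D) > 38,500,000 (F) > 19,710,000 (B) > 15,520,000 (C)
A is highest; pays the fourth-highest bid, $38,500,000.

A pays $38,500,000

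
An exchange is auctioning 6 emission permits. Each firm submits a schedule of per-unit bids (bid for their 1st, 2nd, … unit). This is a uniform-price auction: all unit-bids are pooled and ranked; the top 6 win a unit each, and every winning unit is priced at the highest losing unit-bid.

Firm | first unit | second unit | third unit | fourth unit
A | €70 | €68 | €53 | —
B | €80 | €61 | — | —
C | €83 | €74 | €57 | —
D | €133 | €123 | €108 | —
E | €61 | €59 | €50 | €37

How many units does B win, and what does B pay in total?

Merging the schedules and taking the best 6: 133 (D-1), 123 (D-2), 108 (D-3), 83 (C-1), 80 (B-1), 74 (C-2)
First bid not allocated: €70.
B wins 1 unit(s) at €70 each.

B: 1 unit, pays €70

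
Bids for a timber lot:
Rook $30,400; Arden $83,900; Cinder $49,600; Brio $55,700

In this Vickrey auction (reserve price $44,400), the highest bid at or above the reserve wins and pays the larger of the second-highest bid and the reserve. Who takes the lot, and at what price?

Arden pays $55,700

Bids ranked: 83,900 (Arden) > 55,700 (Brio) > 49,600 (Cinder) > 30,400 (Rook)
Arden has the top bid at or above the reserve ($83,900).
Second-highest bid $55,700 exceeds the reserve $44,400 → payment $55,700.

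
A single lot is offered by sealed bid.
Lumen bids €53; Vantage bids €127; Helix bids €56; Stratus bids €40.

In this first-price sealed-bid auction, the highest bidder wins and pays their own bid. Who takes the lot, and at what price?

Vantage pays €127

Bids in order: 127 (Vantage) > 56 (Helix) > 53 (Lumen) > 40 (Stratus)
First-price: Vantage pays what they bid, €127.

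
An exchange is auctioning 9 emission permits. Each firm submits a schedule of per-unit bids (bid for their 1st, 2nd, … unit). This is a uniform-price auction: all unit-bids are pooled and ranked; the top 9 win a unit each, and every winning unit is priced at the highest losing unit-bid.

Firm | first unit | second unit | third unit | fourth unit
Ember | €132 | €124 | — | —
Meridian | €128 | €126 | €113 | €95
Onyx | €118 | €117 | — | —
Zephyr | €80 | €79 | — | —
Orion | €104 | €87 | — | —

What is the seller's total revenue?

All unit-bids, highest first — top 9: 132 (Ember-1), 128 (Meridian-1), 126 (Meridian-2), 124 (Ember-2), 118 (Onyx-1), 117 (Onyx-2), 113 (Meridian-3), 104 (Orion-1), 95 (Meridian-4)
The (k+1)-th unit-bid is €87.
Allocation: Ember 2, Meridian 4, Onyx 2, Orion 1. Every unit priced at €87.
Revenue = 9 × 87 = €783.

Total revenue: €783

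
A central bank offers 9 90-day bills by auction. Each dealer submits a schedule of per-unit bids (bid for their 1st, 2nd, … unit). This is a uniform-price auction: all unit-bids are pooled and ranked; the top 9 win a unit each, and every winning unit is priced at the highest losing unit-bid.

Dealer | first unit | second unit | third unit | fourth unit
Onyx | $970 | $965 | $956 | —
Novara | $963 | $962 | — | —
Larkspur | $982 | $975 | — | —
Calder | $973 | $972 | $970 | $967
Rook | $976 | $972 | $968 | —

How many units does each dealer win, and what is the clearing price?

Pooled unit-bids ranked (top 9): 982 (Larkspur-1), 976 (Rook-1), 975 (Larkspur-2), 973 (Calder-1), 972 (Calder-2), 972 (Rook-2), 970 (Onyx-1), 970 (Calder-3), 968 (Rook-3)
First bid not allocated: $967.
Allocation: Calder 3, Larkspur 2, Onyx 1, Rook 3.

Calder 3, Larkspur 2, Onyx 1, Rook 3; clearing price $967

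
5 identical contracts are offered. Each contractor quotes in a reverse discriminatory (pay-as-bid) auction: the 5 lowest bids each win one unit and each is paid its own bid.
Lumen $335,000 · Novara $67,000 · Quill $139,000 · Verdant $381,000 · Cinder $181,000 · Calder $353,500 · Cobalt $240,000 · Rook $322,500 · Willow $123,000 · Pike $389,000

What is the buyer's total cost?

Total cost: $750,000

Bids ranked low→high: 67,000 (Novara), 123,000 (Willow), 139,000 (Quill), 181,000 (Cinder), 240,000 (Cobalt), 322,500 (Rook), 335,000 (Lumen), …
Winners (5 units): Novara, Willow, Quill, Cinder, Cobalt.
Total cost = 67,000 + 123,000 + 139,000 + 181,000 + 240,000 = $750,000.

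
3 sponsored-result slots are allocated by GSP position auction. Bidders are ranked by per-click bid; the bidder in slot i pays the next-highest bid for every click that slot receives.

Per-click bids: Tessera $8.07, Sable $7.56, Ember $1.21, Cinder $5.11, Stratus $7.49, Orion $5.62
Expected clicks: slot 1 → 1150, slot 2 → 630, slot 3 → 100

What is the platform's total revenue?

Total revenue: $13974.70

Sorting advertisers: $8.07 (Tessera) > $7.56 (Sable) > $7.49 (Stratus) > $5.62 (Orion) > …
Slot 1: Tessera pays $7.56 × 1150 = $8694.00
Slot 2: Sable pays $7.49 × 630 = $4718.70
Slot 3: Stratus pays $5.62 × 100 = $562.00
Total = $13974.70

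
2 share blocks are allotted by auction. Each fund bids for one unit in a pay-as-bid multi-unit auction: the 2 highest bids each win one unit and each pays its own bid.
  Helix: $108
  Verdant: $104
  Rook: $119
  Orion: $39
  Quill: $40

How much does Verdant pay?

Verdant pays $0

Ordering the bids: 119 (Rook), 108 (Helix), 104 (Verdant), 40 (Quill), …
Winners (2 units): Rook, Helix.
Verdant does not win → $0.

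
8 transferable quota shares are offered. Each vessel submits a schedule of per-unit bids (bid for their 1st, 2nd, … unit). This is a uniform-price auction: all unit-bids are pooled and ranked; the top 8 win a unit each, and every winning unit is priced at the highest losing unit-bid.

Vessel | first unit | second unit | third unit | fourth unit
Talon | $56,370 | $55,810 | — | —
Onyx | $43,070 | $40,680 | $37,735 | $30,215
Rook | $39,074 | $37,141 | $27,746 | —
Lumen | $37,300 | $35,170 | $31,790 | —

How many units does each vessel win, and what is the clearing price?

All unit-bids, highest first — top 8: 56,370 (Talon-1), 55,810 (Talon-2), 43,070 (Onyx-1), 40,680 (Onyx-2), 39,074 (Rook-1), 37,735 (Onyx-3), 37,300 (Lumen-1), 37,141 (Rook-2)
The (k+1)-th unit-bid is $35,170.
Allocation: Lumen 1, Onyx 3, Rook 2, Talon 2.

Lumen 1, Onyx 3, Rook 2, Talon 2; clearing price $35,170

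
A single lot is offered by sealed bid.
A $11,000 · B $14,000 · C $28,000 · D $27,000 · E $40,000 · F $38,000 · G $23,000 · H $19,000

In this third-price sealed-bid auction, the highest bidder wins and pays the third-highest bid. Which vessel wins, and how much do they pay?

E pays $28,000

Bids ranked: 40,000 (E) > 38,000 (F) > 28,000 (C) > 27,000 (D) > 23,000 (G) > 19,000 (H) > …
E wins; payment is bid #3 in the ranking = $28,000.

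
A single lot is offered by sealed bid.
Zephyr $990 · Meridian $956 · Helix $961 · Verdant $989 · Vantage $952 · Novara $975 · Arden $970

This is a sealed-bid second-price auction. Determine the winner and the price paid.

Zephyr pays $989

Sorting bids: 990 (Zephyr) > 989 (Verdant) > 975 (Novara) > 970 (Arden) > 961 (Helix) > 956 (Meridian) > …
Zephyr is highest; pays the second-highest bid, $989.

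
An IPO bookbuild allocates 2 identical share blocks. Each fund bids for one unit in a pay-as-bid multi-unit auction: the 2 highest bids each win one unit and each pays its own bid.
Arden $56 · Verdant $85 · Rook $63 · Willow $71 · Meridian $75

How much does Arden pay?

Arden pays $0

Sorting: 85 (Verdant), 75 (Meridian), 71 (Willow), 63 (Rook), …
The 2 highest are Verdant, Meridian.
Arden does not win → $0.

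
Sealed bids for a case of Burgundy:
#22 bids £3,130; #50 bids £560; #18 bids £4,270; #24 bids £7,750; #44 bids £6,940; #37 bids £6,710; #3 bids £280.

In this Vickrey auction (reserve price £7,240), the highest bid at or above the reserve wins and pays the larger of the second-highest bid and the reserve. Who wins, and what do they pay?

#24 pays £7,240

Vickrey auction (reserve price £7,240): the highest bid at or above the reserve wins and pays the larger of the second-highest bid and the reserve.
Sorting bids: 7,750 (#24) > 6,940 (#44) > 6,710 (#37) > 4,270 (#18) > 3,130 (#22) > 560 (#50) > …
#24 has the top bid at or above the reserve (£7,750).
max(second-highest £6,940, reserve £7,240) = £7,240.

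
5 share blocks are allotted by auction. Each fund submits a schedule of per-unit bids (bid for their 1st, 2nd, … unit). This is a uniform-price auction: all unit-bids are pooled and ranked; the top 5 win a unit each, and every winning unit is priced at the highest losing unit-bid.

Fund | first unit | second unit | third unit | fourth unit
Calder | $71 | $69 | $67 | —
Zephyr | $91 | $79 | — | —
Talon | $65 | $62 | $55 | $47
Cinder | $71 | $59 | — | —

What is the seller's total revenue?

Total revenue: $335

All unit-bids, highest first — top 5: 91 (Zephyr-1), 79 (Zephyr-2), 71 (Calder-1), 71 (Cinder-1), 69 (Calder-2)
Highest rejected unit-bid = $67.
Allocation: Calder 2, Cinder 1, Zephyr 2. Every unit priced at $67.
Revenue = 5 × 67 = $335.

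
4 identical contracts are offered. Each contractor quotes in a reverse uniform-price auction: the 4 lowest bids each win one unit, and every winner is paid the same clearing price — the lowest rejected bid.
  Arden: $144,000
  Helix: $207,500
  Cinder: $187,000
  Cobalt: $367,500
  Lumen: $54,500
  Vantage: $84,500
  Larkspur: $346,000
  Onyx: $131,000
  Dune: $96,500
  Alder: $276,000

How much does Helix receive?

Helix is paid $0

Ordering the bids: 54,500 (Lumen), 84,500 (Vantage), 96,500 (Dune), 131,000 (Onyx), 144,000 (Arden), 187,000 (Cinder), …
The 4 lowest are Lumen, Vantage, Dune, Onyx.
Lowest unsuccessful bid: $144,000 → clearing price.
Helix does not win → is paid $0.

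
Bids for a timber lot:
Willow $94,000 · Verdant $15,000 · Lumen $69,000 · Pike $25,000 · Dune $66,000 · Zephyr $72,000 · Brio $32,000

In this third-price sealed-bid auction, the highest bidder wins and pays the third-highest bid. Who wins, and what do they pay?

Willow pays $69,000

Bids in order: 94,000 (Willow) > 72,000 (Zephyr) > 69,000 (Lumen) > 66,000 (Dune) > 32,000 (Brio) > 25,000 (Pike) > …
Willow wins; payment is bid #3 in the ranking = $69,000.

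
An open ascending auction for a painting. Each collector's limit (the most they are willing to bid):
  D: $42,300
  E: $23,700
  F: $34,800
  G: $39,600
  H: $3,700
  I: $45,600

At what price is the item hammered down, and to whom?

I wins at $42,300

Limits in order: 45,600 (I) > 42,300 (D) > 39,600 (G) > 34,800 (F) > 23,700 (E) > 3,700 (H)
Once the price passes $42,300, only I is left; the hammer falls at D's limit of $42,300.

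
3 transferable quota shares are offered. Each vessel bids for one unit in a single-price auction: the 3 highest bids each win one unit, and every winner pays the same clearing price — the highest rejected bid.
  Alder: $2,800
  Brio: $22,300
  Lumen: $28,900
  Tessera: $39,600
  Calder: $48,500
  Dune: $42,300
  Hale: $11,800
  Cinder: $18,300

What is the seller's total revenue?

Ordering the bids: 48,500 (Calder), 42,300 (Dune), 39,600 (Tessera), 28,900 (Lumen), 22,300 (Brio), …
Winners (3 units): Calder, Dune, Tessera.
First losing bid is Lumen's $28,900, which sets the uniform price.
Total revenue = 3 × $28,900 = $86,700.

Total revenue: $86,700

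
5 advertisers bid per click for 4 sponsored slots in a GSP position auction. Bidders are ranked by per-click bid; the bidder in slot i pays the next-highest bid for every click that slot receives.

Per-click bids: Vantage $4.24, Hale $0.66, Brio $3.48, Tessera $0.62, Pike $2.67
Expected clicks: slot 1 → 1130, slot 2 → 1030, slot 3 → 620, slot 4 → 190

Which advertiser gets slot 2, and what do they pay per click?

Ranked by bid: $4.24 (Vantage) > $3.48 (Brio) > $2.67 (Pike) > $0.66 (Hale) > $0.62 (Tessera)
Slot 2 goes to the second-ranked bidder, Brio, who pays the next bid down: $2.67/click.

Brio; $2.67 per click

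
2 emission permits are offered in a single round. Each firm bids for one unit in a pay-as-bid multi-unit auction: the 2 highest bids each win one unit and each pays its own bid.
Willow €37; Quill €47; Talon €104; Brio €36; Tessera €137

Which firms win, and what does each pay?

Bids ranked high→low: 137 (Tessera), 104 (Talon), 47 (Quill), 37 (Willow), …
The 2 highest are Tessera, Talon.
Each winner pays its own bid: Tessera €137, Talon €104.

Tessera €137, Talon €104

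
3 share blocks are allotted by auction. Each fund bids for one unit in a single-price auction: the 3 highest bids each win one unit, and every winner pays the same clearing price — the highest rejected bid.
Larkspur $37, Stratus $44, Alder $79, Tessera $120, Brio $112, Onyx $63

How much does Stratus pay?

Sorting: 120 (Tessera), 112 (Brio), 79 (Alder), 63 (Onyx), 44 (Stratus), …
Winners (3 units): Tessera, Brio, Alder.
First losing bid is Onyx's $63, which sets the uniform price.
Stratus does not win → pays $0.

Stratus pays $0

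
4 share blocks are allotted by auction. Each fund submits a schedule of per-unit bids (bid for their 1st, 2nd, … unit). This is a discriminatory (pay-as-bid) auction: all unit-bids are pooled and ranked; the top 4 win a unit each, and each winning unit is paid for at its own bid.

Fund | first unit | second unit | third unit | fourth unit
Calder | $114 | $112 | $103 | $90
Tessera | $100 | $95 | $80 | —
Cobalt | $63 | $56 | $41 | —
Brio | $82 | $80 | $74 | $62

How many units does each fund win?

Calder 3, Tessera 1

Merging the schedules and taking the best 4: 114 (Calder-1), 112 (Calder-2), 103 (Calder-3), 100 (Tessera-1)
Next rejected bid: $95 (not a price — pay-as-bid).
Allocation: Calder 3, Tessera 1.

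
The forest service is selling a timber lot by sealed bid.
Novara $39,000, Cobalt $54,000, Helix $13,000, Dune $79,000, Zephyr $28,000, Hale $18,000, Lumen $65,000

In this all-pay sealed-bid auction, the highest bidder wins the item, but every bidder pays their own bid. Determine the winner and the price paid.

Rule: the highest bidder wins the item, but every bidder pays their own bid.
Bids in order: 79,000 (Dune) > 65,000 (Lumen) > 54,000 (Cobalt) > 39,000 (Novara) > 28,000 (Zephyr) > 18,000 (Hale) > …
Dune is highest and takes the item; every bidder forfeits their bid.

Dune pays $79,000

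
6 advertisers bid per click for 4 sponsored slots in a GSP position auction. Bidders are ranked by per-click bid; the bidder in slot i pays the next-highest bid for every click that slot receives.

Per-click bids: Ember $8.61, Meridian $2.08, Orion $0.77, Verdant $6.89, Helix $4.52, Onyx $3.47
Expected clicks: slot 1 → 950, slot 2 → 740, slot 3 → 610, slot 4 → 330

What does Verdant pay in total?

Verdant pays $3344.80

Sorting advertisers: $8.61 (Ember) > $6.89 (Verdant) > $4.52 (Helix) > $3.47 (Onyx) > $2.08 (Meridian) > …
Verdant holds slot 2 → pays next bid $4.52 × 740 clicks = $3344.80.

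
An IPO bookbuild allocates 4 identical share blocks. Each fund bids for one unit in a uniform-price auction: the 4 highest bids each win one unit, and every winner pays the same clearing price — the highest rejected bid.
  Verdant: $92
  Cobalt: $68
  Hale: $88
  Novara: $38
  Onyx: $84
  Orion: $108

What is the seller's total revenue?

Total revenue: $272

Ordering the bids: 108 (Orion), 92 (Verdant), 88 (Hale), 84 (Onyx), 68 (Cobalt), 38 (Novara)
Top 4: Orion, Verdant, Hale, Onyx.
Highest unsuccessful bid: $68 → clearing price.
Total revenue = 4 × $68 = $272.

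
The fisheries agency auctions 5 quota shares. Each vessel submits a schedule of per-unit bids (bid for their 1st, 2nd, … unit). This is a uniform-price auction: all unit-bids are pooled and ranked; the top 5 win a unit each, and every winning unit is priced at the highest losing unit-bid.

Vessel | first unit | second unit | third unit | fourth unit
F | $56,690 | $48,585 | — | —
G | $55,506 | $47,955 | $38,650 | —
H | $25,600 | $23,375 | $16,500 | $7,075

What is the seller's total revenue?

Total revenue: $128,000

Pooled unit-bids ranked (top 5): 56,690 (F-1), 55,506 (G-1), 48,585 (F-2), 47,955 (G-2), 38,650 (G-3)
First bid not allocated: $25,600.
Allocation: F 2, G 3. Every unit priced at $25,600.
Revenue = 5 × 25,600 = $128,000.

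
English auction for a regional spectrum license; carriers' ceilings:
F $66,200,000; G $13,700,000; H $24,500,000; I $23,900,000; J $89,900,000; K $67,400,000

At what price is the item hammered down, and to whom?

Rule: the price rises until one bidder remains; the winner pays the price at which the last rival dropped out.
Sorting limits: 89,900,000 (J) > 67,400,000 (K) > 66,200,000 (F) > 24,500,000 (H) > 23,900,000 (I) > 13,700,000 (G)
K is the last rival to drop out, at $67,400,000; J remains and wins at that price.

J wins at $67,400,000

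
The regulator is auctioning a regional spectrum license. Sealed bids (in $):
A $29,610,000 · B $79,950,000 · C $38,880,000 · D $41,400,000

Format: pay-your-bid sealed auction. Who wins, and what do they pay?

B pays $79,950,000

Sorting bids: 79,950,000 (B) > 41,400,000 (D) > 38,880,000 (C) > 29,610,000 (A)
B is highest → pays own bid, $79,950,000.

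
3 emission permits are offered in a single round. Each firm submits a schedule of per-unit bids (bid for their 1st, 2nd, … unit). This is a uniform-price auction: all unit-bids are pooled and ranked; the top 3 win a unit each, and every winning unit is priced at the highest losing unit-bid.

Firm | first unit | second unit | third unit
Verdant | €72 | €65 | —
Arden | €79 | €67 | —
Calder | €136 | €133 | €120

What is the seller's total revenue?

Total revenue: €237

Pooled unit-bids ranked (top 3): 136 (Calder-1), 133 (Calder-2), 120 (Calder-3)
First bid not allocated: €79.
Allocation: Calder 3. Every unit priced at €79.
Revenue = 3 × 79 = €237.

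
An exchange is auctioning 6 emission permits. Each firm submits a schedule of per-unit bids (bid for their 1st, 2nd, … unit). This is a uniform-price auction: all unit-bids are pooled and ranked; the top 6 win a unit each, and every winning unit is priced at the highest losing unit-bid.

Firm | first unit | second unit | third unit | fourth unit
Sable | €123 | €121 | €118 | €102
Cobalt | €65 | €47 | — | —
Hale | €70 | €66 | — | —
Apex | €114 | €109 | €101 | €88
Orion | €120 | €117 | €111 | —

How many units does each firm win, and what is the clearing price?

Merging the schedules and taking the best 6: 123 (Sable-1), 121 (Sable-2), 120 (Orion-1), 118 (Sable-3), 117 (Orion-2), 114 (Apex-1)
First bid not allocated: €111.
Allocation: Apex 1, Orion 2, Sable 3.

Apex 1, Orion 2, Sable 3; clearing price €111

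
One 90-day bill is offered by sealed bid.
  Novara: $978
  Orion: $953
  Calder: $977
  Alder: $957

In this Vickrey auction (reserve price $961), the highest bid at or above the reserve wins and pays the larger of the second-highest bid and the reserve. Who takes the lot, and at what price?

Vickrey auction (reserve price $961): the highest bid at or above the reserve wins and pays the larger of the second-highest bid and the reserve.
Bids ranked: 978 (Novara) > 977 (Calder) > 957 (Alder) > 953 (Orion)
Highest eligible bid: Novara at $978.
Second-highest bid $977 exceeds the reserve $961 → payment $977.

Novara pays $977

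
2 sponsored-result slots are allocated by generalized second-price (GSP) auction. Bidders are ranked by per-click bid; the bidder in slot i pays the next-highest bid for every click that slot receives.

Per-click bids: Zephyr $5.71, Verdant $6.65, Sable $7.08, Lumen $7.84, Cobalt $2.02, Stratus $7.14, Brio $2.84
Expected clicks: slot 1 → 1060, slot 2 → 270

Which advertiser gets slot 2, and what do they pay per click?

Ranked by bid: $7.84 (Lumen) > $7.14 (Stratus) > $7.08 (Sable) > …
Slot 2 goes to the second-ranked bidder, Stratus, who pays the next bid down: $7.08/click.

Stratus; $7.08 per click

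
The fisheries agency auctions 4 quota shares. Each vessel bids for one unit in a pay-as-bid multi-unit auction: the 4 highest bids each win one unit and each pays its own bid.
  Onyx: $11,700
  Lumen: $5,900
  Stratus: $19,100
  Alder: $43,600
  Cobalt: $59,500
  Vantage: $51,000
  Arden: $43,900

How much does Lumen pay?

Lumen pays $0

Ordering the bids: 59,500 (Cobalt), 51,000 (Vantage), 43,900 (Arden), 43,600 (Alder), 19,100 (Stratus), 11,700 (Onyx), …
Winners (4 units): Cobalt, Vantage, Arden, Alder.
Lumen does not win → $0.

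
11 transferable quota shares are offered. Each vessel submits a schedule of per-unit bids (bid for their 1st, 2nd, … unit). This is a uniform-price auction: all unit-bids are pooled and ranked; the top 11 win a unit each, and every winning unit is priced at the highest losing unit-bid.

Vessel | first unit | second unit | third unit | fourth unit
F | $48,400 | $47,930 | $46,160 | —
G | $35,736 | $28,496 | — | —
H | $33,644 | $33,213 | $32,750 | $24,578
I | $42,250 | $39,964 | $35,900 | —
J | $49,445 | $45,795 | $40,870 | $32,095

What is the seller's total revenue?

All unit-bids, highest first — top 11: 49,445 (J-1), 48,400 (F-1), 47,930 (F-2), 46,160 (F-3), 45,795 (J-2), 42,250 (I-1), 40,870 (J-3), 39,964 (I-2), 35,900 (I-3), 35,736 (G-1), 33,644 (H-1)
Highest rejected unit-bid = $33,213.
Allocation: F 3, G 1, H 1, I 3, J 3. Every unit priced at $33,213.
Revenue = 11 × 33,213 = $365,343.

Total revenue: $365,343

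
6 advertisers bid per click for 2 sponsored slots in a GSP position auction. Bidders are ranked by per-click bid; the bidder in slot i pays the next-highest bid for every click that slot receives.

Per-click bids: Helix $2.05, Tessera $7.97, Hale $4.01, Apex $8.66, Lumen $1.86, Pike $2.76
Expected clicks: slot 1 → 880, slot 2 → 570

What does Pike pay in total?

Pike pays $0.00

Sorting advertisers: $8.66 (Apex) > $7.97 (Tessera) > $4.01 (Hale) > …
Pike ranks below slot 2 → no slot, pays nothing.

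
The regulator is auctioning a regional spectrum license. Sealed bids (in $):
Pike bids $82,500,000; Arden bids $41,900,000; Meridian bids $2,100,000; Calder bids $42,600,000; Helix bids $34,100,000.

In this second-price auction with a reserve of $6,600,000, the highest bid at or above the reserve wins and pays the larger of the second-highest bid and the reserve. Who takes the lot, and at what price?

Rule: the highest bid at or above the reserve wins and pays the larger of the second-highest bid and the reserve.
Bids ranked: 82,500,000 (Pike) > 42,600,000 (Calder) > 41,900,000 (Arden) > 34,100,000 (Helix) > 2,100,000 (Meridian)
Pike has the top bid at or above the reserve ($82,500,000).
Second-highest bid $42,600,000 exceeds the reserve $6,600,000 → payment $42,600,000.

Pike pays $42,600,000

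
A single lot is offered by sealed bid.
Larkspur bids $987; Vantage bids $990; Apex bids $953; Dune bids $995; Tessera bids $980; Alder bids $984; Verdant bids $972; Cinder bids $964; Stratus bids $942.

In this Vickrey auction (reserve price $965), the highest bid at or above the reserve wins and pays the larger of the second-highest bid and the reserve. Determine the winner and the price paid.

Vickrey auction (reserve price $965): the highest bid at or above the reserve wins and pays the larger of the second-highest bid and the reserve.
Bids in order: 995 (Dune) > 990 (Vantage) > 987 (Larkspur) > 984 (Alder) > 980 (Tessera) > 972 (Verdant) > …
Highest eligible bid: Dune at $995.
max(second-highest $990, reserve $965) = $990; the reserve does not bind.

Dune pays $990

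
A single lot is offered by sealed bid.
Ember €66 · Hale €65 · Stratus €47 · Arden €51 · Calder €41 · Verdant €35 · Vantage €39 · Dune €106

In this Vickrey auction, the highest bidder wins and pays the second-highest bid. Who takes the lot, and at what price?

Dune pays €66

Bids ranked: 106 (Dune) > 66 (Ember) > 65 (Hale) > 51 (Arden) > 47 (Stratus) > 41 (Calder) > …
Second-price: Dune pays Ember's bid of €66.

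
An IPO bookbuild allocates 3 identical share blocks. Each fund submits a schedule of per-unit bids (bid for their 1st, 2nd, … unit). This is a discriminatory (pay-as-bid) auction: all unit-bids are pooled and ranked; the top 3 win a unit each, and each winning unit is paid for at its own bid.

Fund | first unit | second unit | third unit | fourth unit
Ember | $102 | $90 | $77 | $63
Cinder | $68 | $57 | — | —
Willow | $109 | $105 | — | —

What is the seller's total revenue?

Total revenue: $316

Pooled unit-bids ranked (top 3): 109 (Willow-1), 105 (Willow-2), 102 (Ember-1)
Next rejected bid: $90 (not a price — pay-as-bid).
Each winning unit pays its own bid.
Revenue = 109 + 105 + 102 = $316.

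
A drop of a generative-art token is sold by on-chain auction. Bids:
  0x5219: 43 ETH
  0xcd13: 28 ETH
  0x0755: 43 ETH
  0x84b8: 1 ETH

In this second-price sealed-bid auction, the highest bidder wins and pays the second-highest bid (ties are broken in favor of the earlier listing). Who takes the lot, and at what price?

0x5219 pays 43 ETH

Bids in order: 43 (0x5219) > 43 (0x0755) > 28 (0xcd13) > 1 (0x84b8)
Tie at 43 ETH → 0x5219 wins by tie-break.
0x5219 wins with the highest bid; price is set by the runner-up at 43 ETH.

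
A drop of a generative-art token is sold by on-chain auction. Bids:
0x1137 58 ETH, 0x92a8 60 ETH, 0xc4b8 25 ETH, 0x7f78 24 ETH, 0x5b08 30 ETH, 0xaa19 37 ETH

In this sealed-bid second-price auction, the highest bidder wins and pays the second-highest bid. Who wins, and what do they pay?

Sealed-bid second-price auction: the highest bidder wins and pays the second-highest bid.
Sorting bids: 60 (0x92a8) > 58 (0x1137) > 37 (0xaa19) > 30 (0x5b08) > 25 (0xc4b8) > 24 (0x7f78)
Second-price: 0x92a8 pays 0x1137's bid of 58 ETH.

0x92a8 pays 58 ETH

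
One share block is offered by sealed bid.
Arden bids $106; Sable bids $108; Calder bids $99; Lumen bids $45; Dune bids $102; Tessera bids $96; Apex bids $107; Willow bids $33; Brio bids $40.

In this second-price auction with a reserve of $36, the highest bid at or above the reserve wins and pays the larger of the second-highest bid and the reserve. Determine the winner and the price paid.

Bids ranked: 108 (Sable) > 107 (Apex) > 106 (Arden) > 102 (Dune) > 99 (Calder) > 96 (Tessera) > …
Highest eligible bid: Sable at $108.
max(second-highest $107, reserve $36) = $107; the reserve does not bind.

Sable pays $107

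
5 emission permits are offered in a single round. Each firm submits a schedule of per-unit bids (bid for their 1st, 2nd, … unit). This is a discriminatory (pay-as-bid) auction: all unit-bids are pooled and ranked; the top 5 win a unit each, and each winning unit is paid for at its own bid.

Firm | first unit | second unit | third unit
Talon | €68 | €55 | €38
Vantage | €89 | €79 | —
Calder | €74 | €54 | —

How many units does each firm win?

Calder 1, Talon 2, Vantage 2

Merging the schedules and taking the best 5: 89 (Vantage-1), 79 (Vantage-2), 74 (Calder-1), 68 (Talon-1), 55 (Talon-2)
Next rejected bid: €54 (not a price — pay-as-bid).
Allocation: Calder 1, Talon 2, Vantage 2.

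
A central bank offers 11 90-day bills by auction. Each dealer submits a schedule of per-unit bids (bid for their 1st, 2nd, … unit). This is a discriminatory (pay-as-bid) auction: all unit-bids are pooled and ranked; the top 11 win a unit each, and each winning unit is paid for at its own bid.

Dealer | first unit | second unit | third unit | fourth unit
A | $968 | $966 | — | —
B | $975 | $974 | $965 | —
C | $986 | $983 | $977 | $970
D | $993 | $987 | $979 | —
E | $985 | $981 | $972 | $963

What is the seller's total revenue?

Merging the schedules and taking the best 11: 993 (D-1), 987 (D-2), 986 (C-1), 985 (E-1), 983 (C-2), 981 (E-2), 979 (D-3), 977 (C-3), 975 (B-1), 974 (B-2), 972 (E-3)
Next rejected bid: $970 (not a price — pay-as-bid).
Each winning unit pays its own bid.
Revenue = 993 + 987 + 986 + 985 + 983 + 981 + 979 + 977 + 975 + 974 + 972 = $10,792.

Total revenue: $10,792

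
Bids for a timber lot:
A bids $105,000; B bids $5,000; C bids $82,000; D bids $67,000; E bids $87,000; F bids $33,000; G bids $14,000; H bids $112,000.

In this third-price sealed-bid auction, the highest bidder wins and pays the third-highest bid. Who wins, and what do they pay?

H pays $87,000

Sorting bids: 112,000 (H) > 105,000 (A) > 87,000 (E) > 82,000 (C) > 67,000 (D) > 33,000 (F) > …
H wins; payment is bid #3 in the ranking = $87,000.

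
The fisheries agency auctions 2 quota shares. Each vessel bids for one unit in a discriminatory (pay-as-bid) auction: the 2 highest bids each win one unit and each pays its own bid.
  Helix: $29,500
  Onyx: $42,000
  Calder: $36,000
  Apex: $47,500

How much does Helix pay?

Sorting: 47,500 (Apex), 42,000 (Onyx), 36,000 (Calder), 29,500 (Helix)
Top 2: Apex, Onyx.
Helix does not win → $0.

Helix pays $0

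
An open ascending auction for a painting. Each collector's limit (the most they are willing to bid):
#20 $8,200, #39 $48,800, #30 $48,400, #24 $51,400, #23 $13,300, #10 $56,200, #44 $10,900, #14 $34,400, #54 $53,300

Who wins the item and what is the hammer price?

Rule: the price rises until one bidder remains; the winner pays the price at which the last rival dropped out.
Limits ranked: 56,200 (#10) > 53,300 (#54) > 51,400 (#24) > 48,800 (#39) > 48,400 (#30) > 34,400 (#14) > …
Once the price passes $53,300, only #10 is left; the hammer falls at #54's limit of $53,300.

#10 wins at $53,300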